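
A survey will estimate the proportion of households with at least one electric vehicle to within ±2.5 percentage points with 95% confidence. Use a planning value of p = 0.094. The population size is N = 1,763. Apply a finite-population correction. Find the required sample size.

For a proportion with margin E = 0.025 at 95% confidence, z = 1.960.
n = p̂(1−p̂)(z/E)² = 0.094 × 0.906 × (1.960/0.025)² = 523.47 — call this n₀.
Finite-population correction with N = 1,763: n = n₀ / (1 + (n₀−1)/N) = 523.47 / 1.296 = 403.91
Round up: n = 404.

404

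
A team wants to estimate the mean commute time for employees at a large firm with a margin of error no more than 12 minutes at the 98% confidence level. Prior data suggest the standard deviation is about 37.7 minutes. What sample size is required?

For a mean, the margin of error is E = z·σ/√n, so n = (zσ/E)².
At 98% confidence, z = 2.326.
n = (2.326 × 37.7 / 12)² = 53.40
Round up: n = 54.

54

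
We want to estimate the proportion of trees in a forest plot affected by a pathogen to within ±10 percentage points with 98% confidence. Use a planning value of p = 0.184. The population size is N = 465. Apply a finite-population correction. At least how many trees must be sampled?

n = 70

For a proportion with margin E = 0.1 at 98% confidence, z = 2.326.
n = p̂(1−p̂)(z/E)² = 0.184 × 0.816 × (2.326/0.1)² = 81.23 — call this n₀.
Finite-population correction with N = 465: n = n₀ / (1 + (n₀−1)/N) = 81.23 / 1.173 = 69.25
Round up: n = 70.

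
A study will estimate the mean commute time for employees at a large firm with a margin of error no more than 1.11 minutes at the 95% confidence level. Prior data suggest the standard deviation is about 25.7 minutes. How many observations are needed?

2060

For a mean, the margin of error is E = z·σ/√n, so n = (zσ/E)².
At 95% confidence, z = 1.960.
n = (1.960 × 25.7 / 1.11)² = 2059.36
Round up: n = 2060.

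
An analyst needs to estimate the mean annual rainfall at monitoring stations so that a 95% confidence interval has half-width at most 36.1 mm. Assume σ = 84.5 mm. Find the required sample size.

22

For a mean, the margin of error is E = z·σ/√n, so n = (zσ/E)².
At 95% confidence, z = 1.960.
n = (1.960 × 84.5 / 36.1)² = 21.05
Round up: n = 22.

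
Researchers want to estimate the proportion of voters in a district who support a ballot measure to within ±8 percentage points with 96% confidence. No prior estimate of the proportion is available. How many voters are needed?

165

For a proportion with margin E = 0.08 at 96% confidence, z = 2.054.
With no prior estimate, use p = 0.5, which maximizes p(1−p) at 0.25.
n = 0.25 × (z/E)² = 0.25 × (2.054/0.08)² = 164.80
Round up: n = 165.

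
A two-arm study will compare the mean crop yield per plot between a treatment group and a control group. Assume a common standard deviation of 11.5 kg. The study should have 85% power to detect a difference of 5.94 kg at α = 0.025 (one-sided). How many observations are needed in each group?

68 per group

For two equal groups, n per group = 2·((z_α + z_β)·σ/δ)².
z_α = 1.960; z_β = 1.036 (power 85%).
n = 2 × (2.996 × 11.5 / 5.94)² = 2 × 33.64 = 67.28
Round up: n = 68 per group.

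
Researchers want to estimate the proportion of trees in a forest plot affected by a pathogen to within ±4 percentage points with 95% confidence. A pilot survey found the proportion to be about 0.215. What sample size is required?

n = 406

For a proportion with margin E = 0.04 at 95% confidence, z = 1.960.
n = p̂(1−p̂)(z/E)² = 0.215 × 0.785 × (1.960/0.04)² = 405.23
Round up: n = 406.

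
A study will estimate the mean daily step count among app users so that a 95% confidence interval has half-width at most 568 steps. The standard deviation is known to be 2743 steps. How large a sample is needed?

90

For a mean, the margin of error is E = z·σ/√n, so n = (zσ/E)².
At 95% confidence, z = 1.960.
n = (1.960 × 2743 / 568)² = 89.59
Round up: n = 90.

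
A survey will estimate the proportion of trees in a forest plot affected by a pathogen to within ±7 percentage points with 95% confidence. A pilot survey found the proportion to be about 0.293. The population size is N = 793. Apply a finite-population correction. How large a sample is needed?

For a proportion with margin E = 0.07 at 95% confidence, z = 1.960.
n = p̂(1−p̂)(z/E)² = 0.293 × 0.707 × (1.960/0.07)² = 162.41 — call this n₀.
Finite-population correction with N = 793: n = n₀ / (1 + (n₀−1)/N) = 162.41 / 1.204 = 134.89
Round up: n = 135.

135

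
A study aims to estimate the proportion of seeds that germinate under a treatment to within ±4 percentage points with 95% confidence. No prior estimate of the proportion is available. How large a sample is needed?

601

For a proportion with margin E = 0.04 at 95% confidence, z = 1.960.
With no prior estimate, use p = 0.5, which maximizes p(1−p) at 0.25.
n = 0.25 × (z/E)² = 0.25 × (1.960/0.04)² = 600.25
Round up: n = 601.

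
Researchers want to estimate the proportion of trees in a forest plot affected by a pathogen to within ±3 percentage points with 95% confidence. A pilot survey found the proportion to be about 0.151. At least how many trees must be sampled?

For a proportion with margin E = 0.03 at 95% confidence, z = 1.960.
n = p̂(1−p̂)(z/E)² = 0.151 × 0.849 × (1.960/0.03)² = 547.21
Round up: n = 548.

548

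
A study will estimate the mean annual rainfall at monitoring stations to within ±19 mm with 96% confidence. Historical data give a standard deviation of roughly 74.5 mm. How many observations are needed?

For a mean, the margin of error is E = z·σ/√n, so n = (zσ/E)².
At 96% confidence, z = 2.054.
n = (2.054 × 74.5 / 19)² = 64.86
Round up: n = 65.

65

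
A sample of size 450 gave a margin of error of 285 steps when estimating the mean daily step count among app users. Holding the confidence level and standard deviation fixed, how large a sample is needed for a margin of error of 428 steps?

200

Margin of error scales as 1/√n, so n₂ = n₁·(E₁/E₂)².
n₂ = 450 × (285/428)² = 450 × 0.4434 = 199.53
Round up: n₂ = 200.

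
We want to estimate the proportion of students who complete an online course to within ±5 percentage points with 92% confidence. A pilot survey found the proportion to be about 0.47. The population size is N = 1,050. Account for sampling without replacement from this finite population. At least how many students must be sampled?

237

For a proportion with margin E = 0.05 at 92% confidence, z = 1.751.
n = p̂(1−p̂)(z/E)² = 0.47 × 0.53 × (1.751/0.05)² = 305.50 — call this n₀.
Finite-population correction with N = 1,050: n = n₀ / (1 + (n₀−1)/N) = 305.50 / 1.29 = 236.82
Round up: n = 237.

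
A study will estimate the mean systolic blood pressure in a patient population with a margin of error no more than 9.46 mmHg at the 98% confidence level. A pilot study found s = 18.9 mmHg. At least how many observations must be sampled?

For a mean, the margin of error is E = z·σ/√n, so n = (zσ/E)².
At 98% confidence, z = 2.326.
n = (2.326 × 18.9 / 9.46)² = 21.60
Round up: n = 22.

22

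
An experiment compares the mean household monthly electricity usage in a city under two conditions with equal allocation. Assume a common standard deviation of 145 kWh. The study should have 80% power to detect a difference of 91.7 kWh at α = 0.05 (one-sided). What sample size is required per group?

31 per group

For two equal groups, n per group = 2·((z_α + z_β)·σ/δ)².
z_α = 1.645; z_β = 0.842 (power 80%).
n = 2 × (2.487 × 145 / 91.7)² = 2 × 15.46 = 30.92
Round up: n = 31 per group.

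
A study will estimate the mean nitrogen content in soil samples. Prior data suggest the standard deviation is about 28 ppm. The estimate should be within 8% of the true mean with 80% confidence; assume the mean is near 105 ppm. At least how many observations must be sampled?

19

For a mean, the margin of error is E = z·σ/√n, so n = (zσ/E)².
At 80% confidence, z = 1.282.
E = 8% of 105 = 8.4 ppm.
n = (1.282 × 28 / 8.4)² = 18.26
Round up: n = 19.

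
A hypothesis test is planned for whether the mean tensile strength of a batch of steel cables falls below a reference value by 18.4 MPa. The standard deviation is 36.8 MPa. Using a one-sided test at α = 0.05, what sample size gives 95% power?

For a one-sample z-test, n = ((z_α + z_β)·σ/δ)².
z_α = 1.645 (one-sided α = 0.05); z_β = 1.645 (power 95% → β = 0.05).
n = (3.290 × 36.8 / 18.4)² = 43.30
Round up: n = 44.

44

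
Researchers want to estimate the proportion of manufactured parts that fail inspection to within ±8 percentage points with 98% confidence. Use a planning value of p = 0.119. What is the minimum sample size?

89

For a proportion with margin E = 0.08 at 98% confidence, z = 2.326.
n = p̂(1−p̂)(z/E)² = 0.119 × 0.881 × (2.326/0.08)² = 88.63
Round up: n = 89.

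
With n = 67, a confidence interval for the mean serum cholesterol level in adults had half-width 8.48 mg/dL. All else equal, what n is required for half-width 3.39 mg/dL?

Margin of error scales as 1/√n, so n₂ = n₁·(E₁/E₂)².
n₂ = 67 × (8.48/3.39)² = 67 × 6.257 = 419.22
Round up: n₂ = 420.

n = 420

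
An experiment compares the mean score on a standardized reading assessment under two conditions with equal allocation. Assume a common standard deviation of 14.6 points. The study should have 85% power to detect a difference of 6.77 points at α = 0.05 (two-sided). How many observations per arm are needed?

For two equal groups, n per group = 2·((z_{α/2} + z_β)·σ/δ)².
z_{α/2} = 1.960; z_β = 1.036 (power 85%).
n = 2 × (2.996 × 14.6 / 6.77)² = 2 × 41.75 = 83.50
Round up: n = 84 per group.

84 per group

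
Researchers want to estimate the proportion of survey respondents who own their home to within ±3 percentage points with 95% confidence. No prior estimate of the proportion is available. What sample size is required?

1068

For a proportion with margin E = 0.03 at 95% confidence, z = 1.960.
With no prior estimate, use p = 0.5, which maximizes p(1−p) at 0.25.
n = 0.25 × (z/E)² = 0.25 × (1.960/0.03)² = 1067.11
Round up: n = 1068.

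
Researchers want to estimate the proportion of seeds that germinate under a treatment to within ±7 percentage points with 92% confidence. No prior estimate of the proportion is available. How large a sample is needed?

For a proportion with margin E = 0.07 at 92% confidence, z = 1.751.
With no prior estimate, use p = 0.5, which maximizes p(1−p) at 0.25.
n = 0.25 × (z/E)² = 0.25 × (1.751/0.07)² = 156.43
Round up: n = 157.

157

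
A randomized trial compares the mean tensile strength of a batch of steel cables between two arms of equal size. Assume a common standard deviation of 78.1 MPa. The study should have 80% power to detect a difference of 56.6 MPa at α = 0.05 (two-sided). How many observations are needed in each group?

For two equal groups, n per group = 2·((z_{α/2} + z_β)·σ/δ)².
z_{α/2} = 1.960; z_β = 0.842 (power 80%).
n = 2 × (2.802 × 78.1 / 56.6)² = 2 × 14.95 = 29.90
Round up: n = 30 per group.

30 per group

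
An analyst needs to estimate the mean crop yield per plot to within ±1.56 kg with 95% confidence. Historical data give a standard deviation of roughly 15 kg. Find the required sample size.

For a mean, the margin of error is E = z·σ/√n, so n = (zσ/E)².
At 95% confidence, z = 1.960.
n = (1.960 × 15 / 1.56)² = 355.18
Round up: n = 356.

356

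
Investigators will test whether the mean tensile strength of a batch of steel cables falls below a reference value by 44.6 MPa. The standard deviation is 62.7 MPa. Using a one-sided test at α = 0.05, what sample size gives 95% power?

For a one-sample z-test, n = ((z_α + z_β)·σ/δ)².
z_α = 1.645 (one-sided α = 0.05); z_β = 1.645 (power 95% → β = 0.05).
n = (3.290 × 62.7 / 44.6)² = 21.39
Round up: n = 22.

22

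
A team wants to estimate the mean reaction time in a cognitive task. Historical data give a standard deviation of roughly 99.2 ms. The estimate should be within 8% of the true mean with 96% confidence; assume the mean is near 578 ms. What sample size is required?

n = 20

For a mean, the margin of error is E = z·σ/√n, so n = (zσ/E)².
At 96% confidence, z = 2.054.
E = 8% of 578 = 46.24 ms.
n = (2.054 × 99.2 / 46.24)² = 19.42
Round up: n = 20.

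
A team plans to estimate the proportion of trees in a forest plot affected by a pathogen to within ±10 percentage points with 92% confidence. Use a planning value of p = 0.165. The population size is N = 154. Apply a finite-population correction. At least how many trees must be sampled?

34

For a proportion with margin E = 0.1 at 92% confidence, z = 1.751.
n = p̂(1−p̂)(z/E)² = 0.165 × 0.835 × (1.751/0.1)² = 42.24 — call this n₀.
Finite-population correction with N = 154: n = n₀ / (1 + (n₀−1)/N) = 42.24 / 1.268 = 33.31
Round up: n = 34.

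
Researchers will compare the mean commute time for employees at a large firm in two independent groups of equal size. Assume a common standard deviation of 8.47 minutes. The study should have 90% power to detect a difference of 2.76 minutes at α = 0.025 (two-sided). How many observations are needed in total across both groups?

For two equal groups, n per group = 2·((z_{α/2} + z_β)·σ/δ)².
z_{α/2} = 2.241; z_β = 1.282 (power 90%).
n = 2 × (3.523 × 8.47 / 2.76)² = 2 × 116.89 = 233.78
Round up: n = 234 per group.
Total across both groups: 2 × 234 = 468.

468 total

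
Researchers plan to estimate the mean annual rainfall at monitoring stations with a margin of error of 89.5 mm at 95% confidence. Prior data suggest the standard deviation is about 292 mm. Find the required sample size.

For a mean, the margin of error is E = z·σ/√n, so n = (zσ/E)².
At 95% confidence, z = 1.960.
n = (1.960 × 292 / 89.5)² = 40.89
Round up: n = 41.

41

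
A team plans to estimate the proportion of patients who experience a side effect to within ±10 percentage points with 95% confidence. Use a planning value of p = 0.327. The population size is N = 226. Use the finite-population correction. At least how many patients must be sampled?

62

For a proportion with margin E = 0.1 at 95% confidence, z = 1.960.
n = p̂(1−p̂)(z/E)² = 0.327 × 0.673 × (1.960/0.1)² = 84.54 — call this n₀.
Finite-population correction with N = 226: n = n₀ / (1 + (n₀−1)/N) = 84.54 / 1.37 = 61.71
Round up: n = 62.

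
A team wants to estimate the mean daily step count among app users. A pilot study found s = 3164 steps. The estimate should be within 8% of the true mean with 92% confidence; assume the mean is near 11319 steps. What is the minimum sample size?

n = 38

For a mean, the margin of error is E = z·σ/√n, so n = (zσ/E)².
At 92% confidence, z = 1.751.
E = 8% of 11319 = 905.5 steps.
n = (1.751 × 3164 / 905.5)² = 37.43
Round up: n = 38.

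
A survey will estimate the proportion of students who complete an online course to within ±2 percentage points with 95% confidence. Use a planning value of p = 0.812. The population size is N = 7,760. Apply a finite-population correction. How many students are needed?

For a proportion with margin E = 0.02 at 95% confidence, z = 1.960.
n = p̂(1−p̂)(z/E)² = 0.812 × 0.188 × (1.960/0.02)² = 1466.11 — call this n₀.
Finite-population correction with N = 7,760: n = n₀ / (1 + (n₀−1)/N) = 1466.11 / 1.189 = 1233.06
Round up: n = 1234.

1234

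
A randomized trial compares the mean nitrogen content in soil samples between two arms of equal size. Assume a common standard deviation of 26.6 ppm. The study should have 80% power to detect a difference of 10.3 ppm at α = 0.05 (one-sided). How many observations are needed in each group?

For two equal groups, n per group = 2·((z_α + z_β)·σ/δ)².
z_α = 1.645; z_β = 0.842 (power 80%).
n = 2 × (2.487 × 26.6 / 10.3)² = 2 × 41.25 = 82.50
Round up: n = 83 per group.

83 per group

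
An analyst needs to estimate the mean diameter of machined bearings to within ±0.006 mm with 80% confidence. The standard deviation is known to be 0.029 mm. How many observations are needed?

39

For a mean, the margin of error is E = z·σ/√n, so n = (zσ/E)².
At 80% confidence, z = 1.282.
n = (1.282 × 0.029 / 0.006)² = 38.39
Round up: n = 39.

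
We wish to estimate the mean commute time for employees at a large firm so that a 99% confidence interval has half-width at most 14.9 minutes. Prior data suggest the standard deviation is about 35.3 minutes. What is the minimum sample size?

38

For a mean, the margin of error is E = z·σ/√n, so n = (zσ/E)².
At 99% confidence, z = 2.576.
n = (2.576 × 35.3 / 14.9)² = 37.25
Round up: n = 38.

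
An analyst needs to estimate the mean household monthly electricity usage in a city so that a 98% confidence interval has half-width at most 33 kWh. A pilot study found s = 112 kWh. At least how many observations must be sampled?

For a mean, the margin of error is E = z·σ/√n, so n = (zσ/E)².
At 98% confidence, z = 2.326.
n = (2.326 × 112 / 33)² = 62.32
Round up: n = 63.

63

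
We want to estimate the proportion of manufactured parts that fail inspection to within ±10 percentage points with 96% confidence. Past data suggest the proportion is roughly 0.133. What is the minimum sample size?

49

For a proportion with margin E = 0.1 at 96% confidence, z = 2.054.
n = p̂(1−p̂)(z/E)² = 0.133 × 0.867 × (2.054/0.1)² = 48.65
Round up: n = 49.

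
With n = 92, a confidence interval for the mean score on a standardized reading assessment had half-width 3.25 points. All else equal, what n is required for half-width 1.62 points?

371

Margin of error scales as 1/√n, so n₂ = n₁·(E₁/E₂)².
n₂ = 92 × (3.25/1.62)² = 92 × 4.025 = 370.30
Round up: n₂ = 371.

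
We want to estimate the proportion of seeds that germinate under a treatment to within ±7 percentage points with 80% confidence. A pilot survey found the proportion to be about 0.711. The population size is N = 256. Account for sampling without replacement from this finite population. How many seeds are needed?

For a proportion with margin E = 0.07 at 80% confidence, z = 1.282.
n = p̂(1−p̂)(z/E)² = 0.711 × 0.289 × (1.282/0.07)² = 68.92 — call this n₀.
Finite-population correction with N = 256: n = n₀ / (1 + (n₀−1)/N) = 68.92 / 1.265 = 54.48
Round up: n = 55.

55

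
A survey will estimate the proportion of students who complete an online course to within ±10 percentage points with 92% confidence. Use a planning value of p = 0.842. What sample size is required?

For a proportion with margin E = 0.1 at 92% confidence, z = 1.751.
n = p̂(1−p̂)(z/E)² = 0.842 × 0.158 × (1.751/0.1)² = 40.79
Round up: n = 41.

41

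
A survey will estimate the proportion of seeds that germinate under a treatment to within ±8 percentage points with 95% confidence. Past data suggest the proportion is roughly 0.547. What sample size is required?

For a proportion with margin E = 0.08 at 95% confidence, z = 1.960.
n = p̂(1−p̂)(z/E)² = 0.547 × 0.453 × (1.960/0.08)² = 148.74
Round up: n = 149.

149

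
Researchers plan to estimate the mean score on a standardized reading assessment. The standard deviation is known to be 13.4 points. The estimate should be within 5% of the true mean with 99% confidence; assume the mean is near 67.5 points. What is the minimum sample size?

For a mean, the margin of error is E = z·σ/√n, so n = (zσ/E)².
At 99% confidence, z = 2.576.
E = 5% of 67.5 = 3.375 points.
n = (2.576 × 13.4 / 3.375)² = 104.61
Round up: n = 105.

105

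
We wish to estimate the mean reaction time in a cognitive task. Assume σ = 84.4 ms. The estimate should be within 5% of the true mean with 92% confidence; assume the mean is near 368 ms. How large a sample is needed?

n = 65

For a mean, the margin of error is E = z·σ/√n, so n = (zσ/E)².
At 92% confidence, z = 1.751.
E = 5% of 368 = 18.4 ms.
n = (1.751 × 84.4 / 18.4)² = 64.51
Round up: n = 65.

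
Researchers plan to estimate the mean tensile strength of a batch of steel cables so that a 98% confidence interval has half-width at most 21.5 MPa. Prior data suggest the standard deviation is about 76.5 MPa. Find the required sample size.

69

For a mean, the margin of error is E = z·σ/√n, so n = (zσ/E)².
At 98% confidence, z = 2.326.
n = (2.326 × 76.5 / 21.5)² = 68.50
Round up: n = 69.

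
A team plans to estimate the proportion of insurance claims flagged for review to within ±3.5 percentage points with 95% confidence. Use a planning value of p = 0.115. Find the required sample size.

For a proportion with margin E = 0.035 at 95% confidence, z = 1.960.
n = p̂(1−p̂)(z/E)² = 0.115 × 0.885 × (1.960/0.035)² = 319.17
Round up: n = 320.

320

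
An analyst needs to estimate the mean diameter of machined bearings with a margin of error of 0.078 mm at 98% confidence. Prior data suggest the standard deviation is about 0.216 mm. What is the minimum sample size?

n = 42

For a mean, the margin of error is E = z·σ/√n, so n = (zσ/E)².
At 98% confidence, z = 2.326.
n = (2.326 × 0.216 / 0.078)² = 41.49
Round up: n = 42.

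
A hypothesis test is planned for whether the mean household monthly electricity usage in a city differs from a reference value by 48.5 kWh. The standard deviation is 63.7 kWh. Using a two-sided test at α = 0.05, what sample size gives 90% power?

For a one-sample z-test, n = ((z_{α/2} + z_β)·σ/δ)².
z_{α/2} = 1.960 (two-sided α = 0.05); z_β = 1.282 (power 90% → β = 0.1).
n = (3.242 × 63.7 / 48.5)² = 18.13
Round up: n = 19.

19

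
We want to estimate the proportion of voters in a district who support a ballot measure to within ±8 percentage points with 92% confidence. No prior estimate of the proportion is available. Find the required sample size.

For a proportion with margin E = 0.08 at 92% confidence, z = 1.751.
With no prior estimate, use p = 0.5, which maximizes p(1−p) at 0.25.
n = 0.25 × (z/E)² = 0.25 × (1.751/0.08)² = 119.77
Round up: n = 120.

120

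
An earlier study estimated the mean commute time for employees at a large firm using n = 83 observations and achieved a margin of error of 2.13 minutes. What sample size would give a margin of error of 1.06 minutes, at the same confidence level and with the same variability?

Margin of error scales as 1/√n, so n₂ = n₁·(E₁/E₂)².
n₂ = 83 × (2.13/1.06)² = 83 × 4.038 = 335.15
Round up: n₂ = 336.

n = 336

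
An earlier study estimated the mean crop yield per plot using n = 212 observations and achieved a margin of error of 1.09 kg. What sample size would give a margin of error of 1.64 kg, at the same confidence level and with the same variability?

Margin of error scales as 1/√n, so n₂ = n₁·(E₁/E₂)².
n₂ = 212 × (1.09/1.64)² = 212 × 0.4417 = 93.64
Round up: n₂ = 94.

94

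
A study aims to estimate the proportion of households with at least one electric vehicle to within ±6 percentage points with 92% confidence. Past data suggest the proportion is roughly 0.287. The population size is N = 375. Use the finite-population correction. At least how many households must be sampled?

n = 120

For a proportion with margin E = 0.06 at 92% confidence, z = 1.751.
n = p̂(1−p̂)(z/E)² = 0.287 × 0.713 × (1.751/0.06)² = 174.28 — call this n₀.
Finite-population correction with N = 375: n = n₀ / (1 + (n₀−1)/N) = 174.28 / 1.462 = 119.21
Round up: n = 120.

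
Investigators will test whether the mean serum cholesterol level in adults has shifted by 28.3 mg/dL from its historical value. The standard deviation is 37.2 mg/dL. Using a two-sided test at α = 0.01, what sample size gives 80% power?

For a one-sample z-test, n = ((z_{α/2} + z_β)·σ/δ)².
z_{α/2} = 2.576 (two-sided α = 0.01); z_β = 0.842 (power 80% → β = 0.2).
n = (3.418 × 37.2 / 28.3)² = 20.19
Round up: n = 21.

n = 21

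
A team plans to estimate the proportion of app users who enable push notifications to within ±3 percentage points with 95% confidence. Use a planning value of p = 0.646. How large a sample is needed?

For a proportion with margin E = 0.03 at 95% confidence, z = 1.960.
n = p̂(1−p̂)(z/E)² = 0.646 × 0.354 × (1.960/0.03)² = 976.12
Round up: n = 977.

n = 977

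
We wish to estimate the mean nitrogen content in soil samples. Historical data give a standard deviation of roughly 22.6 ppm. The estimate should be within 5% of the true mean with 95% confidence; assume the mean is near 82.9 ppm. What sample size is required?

For a mean, the margin of error is E = z·σ/√n, so n = (zσ/E)².
At 95% confidence, z = 1.960.
E = 5% of 82.9 = 4.145 ppm.
n = (1.960 × 22.6 / 4.145)² = 114.20
Round up: n = 115.

n = 115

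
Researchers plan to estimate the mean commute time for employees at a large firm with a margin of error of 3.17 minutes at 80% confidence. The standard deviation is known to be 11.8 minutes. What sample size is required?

For a mean, the margin of error is E = z·σ/√n, so n = (zσ/E)².
At 80% confidence, z = 1.282.
n = (1.282 × 11.8 / 3.17)² = 22.77
Round up: n = 23.

n = 23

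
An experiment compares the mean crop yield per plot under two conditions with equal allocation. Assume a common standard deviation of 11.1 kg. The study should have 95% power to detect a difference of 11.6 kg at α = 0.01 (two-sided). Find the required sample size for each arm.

For two equal groups, n per group = 2·((z_{α/2} + z_β)·σ/δ)².
z_{α/2} = 2.576; z_β = 1.645 (power 95%).
n = 2 × (4.221 × 11.1 / 11.6)² = 2 × 16.31 = 32.62
Round up: n = 33 per group.

33 per group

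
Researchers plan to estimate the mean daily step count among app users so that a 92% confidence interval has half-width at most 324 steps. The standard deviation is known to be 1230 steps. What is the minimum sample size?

For a mean, the margin of error is E = z·σ/√n, so n = (zσ/E)².
At 92% confidence, z = 1.751.
n = (1.751 × 1230 / 324)² = 44.19
Round up: n = 45.

n = 45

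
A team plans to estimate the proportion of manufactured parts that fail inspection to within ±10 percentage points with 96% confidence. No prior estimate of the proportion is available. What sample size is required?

For a proportion with margin E = 0.1 at 96% confidence, z = 2.054.
With no prior estimate, use p = 0.5, which maximizes p(1−p) at 0.25.
n = 0.25 × (z/E)² = 0.25 × (2.054/0.1)² = 105.47
Round up: n = 106.

106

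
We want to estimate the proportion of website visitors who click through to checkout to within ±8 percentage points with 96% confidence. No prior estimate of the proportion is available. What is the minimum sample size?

n = 165

For a proportion with margin E = 0.08 at 96% confidence, z = 2.054.
With no prior estimate, use p = 0.5, which maximizes p(1−p) at 0.25.
n = 0.25 × (z/E)² = 0.25 × (2.054/0.08)² = 164.80
Round up: n = 165.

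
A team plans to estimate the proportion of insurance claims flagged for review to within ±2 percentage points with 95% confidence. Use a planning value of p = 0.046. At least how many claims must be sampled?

For a proportion with margin E = 0.02 at 95% confidence, z = 1.960.
n = p̂(1−p̂)(z/E)² = 0.046 × 0.954 × (1.960/0.02)² = 421.46
Round up: n = 422.

422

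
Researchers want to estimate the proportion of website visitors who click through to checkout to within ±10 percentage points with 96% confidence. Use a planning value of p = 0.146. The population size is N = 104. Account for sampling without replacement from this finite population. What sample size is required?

For a proportion with margin E = 0.1 at 96% confidence, z = 2.054.
n = p̂(1−p̂)(z/E)² = 0.146 × 0.854 × (2.054/0.1)² = 52.60 — call this n₀.
Finite-population correction with N = 104: n = n₀ / (1 + (n₀−1)/N) = 52.60 / 1.496 = 35.16
Round up: n = 36.

36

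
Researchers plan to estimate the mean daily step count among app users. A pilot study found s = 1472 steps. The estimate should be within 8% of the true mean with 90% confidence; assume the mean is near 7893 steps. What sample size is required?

15

For a mean, the margin of error is E = z·σ/√n, so n = (zσ/E)².
At 90% confidence, z = 1.645.
E = 8% of 7893 = 631.4 steps.
n = (1.645 × 1472 / 631.4)² = 14.71
Round up: n = 15.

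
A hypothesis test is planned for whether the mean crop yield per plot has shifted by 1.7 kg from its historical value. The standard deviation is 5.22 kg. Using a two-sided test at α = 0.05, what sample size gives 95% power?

For a one-sample z-test, n = ((z_{α/2} + z_β)·σ/δ)².
z_{α/2} = 1.960 (two-sided α = 0.05); z_β = 1.645 (power 95% → β = 0.05).
n = (3.605 × 5.22 / 1.7)² = 122.53
Round up: n = 123.

123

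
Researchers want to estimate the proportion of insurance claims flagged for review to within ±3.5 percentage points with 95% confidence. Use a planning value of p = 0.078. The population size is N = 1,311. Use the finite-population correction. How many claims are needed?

For a proportion with margin E = 0.035 at 95% confidence, z = 1.960.
n = p̂(1−p̂)(z/E)² = 0.078 × 0.922 × (1.960/0.035)² = 225.53 — call this n₀.
Finite-population correction with N = 1,311: n = n₀ / (1 + (n₀−1)/N) = 225.53 / 1.171 = 192.60
Round up: n = 193.

193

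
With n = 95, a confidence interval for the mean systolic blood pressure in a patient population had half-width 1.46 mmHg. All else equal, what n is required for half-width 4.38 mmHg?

Margin of error scales as 1/√n, so n₂ = n₁·(E₁/E₂)².
n₂ = 95 × (1.46/4.38)² = 95 × 0.1111 = 10.55
Round up: n₂ = 11.

n = 11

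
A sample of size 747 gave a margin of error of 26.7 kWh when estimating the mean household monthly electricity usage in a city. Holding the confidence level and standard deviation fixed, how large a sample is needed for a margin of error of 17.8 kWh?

1681

Margin of error scales as 1/√n, so n₂ = n₁·(E₁/E₂)².
n₂ = 747 × (26.7/17.8)² = 747 × 2.25 = 1680.75
Round up: n₂ = 1681.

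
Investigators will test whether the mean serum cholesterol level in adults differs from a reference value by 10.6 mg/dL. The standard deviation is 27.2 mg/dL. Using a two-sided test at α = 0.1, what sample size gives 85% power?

For a one-sample z-test, n = ((z_{α/2} + z_β)·σ/δ)².
z_{α/2} = 1.645 (two-sided α = 0.1); z_β = 1.036 (power 85% → β = 0.15).
n = (2.681 × 27.2 / 10.6)² = 47.33
Round up: n = 48.

n = 48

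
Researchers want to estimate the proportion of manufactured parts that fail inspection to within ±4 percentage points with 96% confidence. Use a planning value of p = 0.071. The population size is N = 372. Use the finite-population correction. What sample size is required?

For a proportion with margin E = 0.04 at 96% confidence, z = 2.054.
n = p̂(1−p̂)(z/E)² = 0.071 × 0.929 × (2.054/0.04)² = 173.92 — call this n₀.
Finite-population correction with N = 372: n = n₀ / (1 + (n₀−1)/N) = 173.92 / 1.465 = 118.72
Round up: n = 119.

119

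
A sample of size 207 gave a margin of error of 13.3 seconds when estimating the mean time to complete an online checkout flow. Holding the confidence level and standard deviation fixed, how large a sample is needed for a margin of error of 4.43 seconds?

1866

Margin of error scales as 1/√n, so n₂ = n₁·(E₁/E₂)².
n₂ = 207 × (13.3/4.43)² = 207 × 9.014 = 1865.90
Round up: n₂ = 1866.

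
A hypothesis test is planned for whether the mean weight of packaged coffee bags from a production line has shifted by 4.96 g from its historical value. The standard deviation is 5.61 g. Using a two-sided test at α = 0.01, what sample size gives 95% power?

n = 23

For a one-sample z-test, n = ((z_{α/2} + z_β)·σ/δ)².
z_{α/2} = 2.576 (two-sided α = 0.01); z_β = 1.645 (power 95% → β = 0.05).
n = (4.221 × 5.61 / 4.96)² = 22.79
Round up: n = 23.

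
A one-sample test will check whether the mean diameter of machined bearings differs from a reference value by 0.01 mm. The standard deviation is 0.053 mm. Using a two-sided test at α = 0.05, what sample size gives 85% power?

For a one-sample z-test, n = ((z_{α/2} + z_β)·σ/δ)².
z_{α/2} = 1.960 (two-sided α = 0.05); z_β = 1.036 (power 85% → β = 0.15).
n = (2.996 × 0.053 / 0.01)² = 252.14
Round up: n = 253.

253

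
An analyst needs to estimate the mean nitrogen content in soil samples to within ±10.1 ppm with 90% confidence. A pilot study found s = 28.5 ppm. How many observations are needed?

22

For a mean, the margin of error is E = z·σ/√n, so n = (zσ/E)².
At 90% confidence, z = 1.645.
n = (1.645 × 28.5 / 10.1)² = 21.55
Round up: n = 22.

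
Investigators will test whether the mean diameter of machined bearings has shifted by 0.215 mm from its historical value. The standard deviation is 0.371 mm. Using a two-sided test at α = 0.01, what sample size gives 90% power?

For a one-sample z-test, n = ((z_{α/2} + z_β)·σ/δ)².
z_{α/2} = 2.576 (two-sided α = 0.01); z_β = 1.282 (power 90% → β = 0.1).
n = (3.858 × 0.371 / 0.215)² = 44.32
Round up: n = 45.

45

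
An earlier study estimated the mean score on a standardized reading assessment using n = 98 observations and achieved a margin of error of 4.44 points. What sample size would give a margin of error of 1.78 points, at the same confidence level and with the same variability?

610

Margin of error scales as 1/√n, so n₂ = n₁·(E₁/E₂)².
n₂ = 98 × (4.44/1.78)² = 98 × 6.222 = 609.76
Round up: n₂ = 610.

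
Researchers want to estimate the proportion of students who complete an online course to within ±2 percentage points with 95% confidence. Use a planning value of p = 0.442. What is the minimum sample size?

2369

For a proportion with margin E = 0.02 at 95% confidence, z = 1.960.
n = p̂(1−p̂)(z/E)² = 0.442 × 0.558 × (1.960/0.02)² = 2368.69
Round up: n = 2369.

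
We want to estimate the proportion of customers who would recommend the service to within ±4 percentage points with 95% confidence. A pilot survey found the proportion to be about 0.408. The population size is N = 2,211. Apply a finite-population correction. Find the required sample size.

460

For a proportion with margin E = 0.04 at 95% confidence, z = 1.960.
n = p̂(1−p̂)(z/E)² = 0.408 × 0.592 × (1.960/0.04)² = 579.93 — call this n₀.
Finite-population correction with N = 2,211: n = n₀ / (1 + (n₀−1)/N) = 579.93 / 1.262 = 459.53
Round up: n = 460.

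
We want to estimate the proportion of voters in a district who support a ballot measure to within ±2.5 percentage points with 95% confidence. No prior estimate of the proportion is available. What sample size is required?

For a proportion with margin E = 0.025 at 95% confidence, z = 1.960.
With no prior estimate, use p = 0.5, which maximizes p(1−p) at 0.25.
n = 0.25 × (z/E)² = 0.25 × (1.960/0.025)² = 1536.64
Round up: n = 1537.

1537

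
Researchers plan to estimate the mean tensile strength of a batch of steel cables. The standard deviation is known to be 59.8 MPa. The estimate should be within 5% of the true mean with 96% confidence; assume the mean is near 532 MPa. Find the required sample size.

For a mean, the margin of error is E = z·σ/√n, so n = (zσ/E)².
At 96% confidence, z = 2.054.
E = 5% of 532 = 26.6 MPa.
n = (2.054 × 59.8 / 26.6)² = 21.32
Round up: n = 22.

22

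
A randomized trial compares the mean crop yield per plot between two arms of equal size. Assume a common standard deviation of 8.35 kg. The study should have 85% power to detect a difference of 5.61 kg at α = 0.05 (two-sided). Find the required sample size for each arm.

For two equal groups, n per group = 2·((z_{α/2} + z_β)·σ/δ)².
z_{α/2} = 1.960; z_β = 1.036 (power 85%).
n = 2 × (2.996 × 8.35 / 5.61)² = 2 × 19.89 = 39.78
Round up: n = 40 per group.

40 per group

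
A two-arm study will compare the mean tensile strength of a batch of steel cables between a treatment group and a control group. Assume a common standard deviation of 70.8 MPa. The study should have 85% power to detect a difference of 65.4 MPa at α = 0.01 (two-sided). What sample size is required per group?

For two equal groups, n per group = 2·((z_{α/2} + z_β)·σ/δ)².
z_{α/2} = 2.576; z_β = 1.036 (power 85%).
n = 2 × (3.612 × 70.8 / 65.4)² = 2 × 15.29 = 30.58
Round up: n = 31 per group.

31 per group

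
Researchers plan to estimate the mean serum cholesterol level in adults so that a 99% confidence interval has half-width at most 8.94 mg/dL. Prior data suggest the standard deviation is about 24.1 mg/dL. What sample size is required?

For a mean, the margin of error is E = z·σ/√n, so n = (zσ/E)².
At 99% confidence, z = 2.576.
n = (2.576 × 24.1 / 8.94)² = 48.22
Round up: n = 49.

49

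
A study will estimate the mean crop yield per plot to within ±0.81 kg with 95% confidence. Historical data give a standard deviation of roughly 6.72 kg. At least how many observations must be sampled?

For a mean, the margin of error is E = z·σ/√n, so n = (zσ/E)².
At 95% confidence, z = 1.960.
n = (1.960 × 6.72 / 0.81)² = 264.41
Round up: n = 265.

265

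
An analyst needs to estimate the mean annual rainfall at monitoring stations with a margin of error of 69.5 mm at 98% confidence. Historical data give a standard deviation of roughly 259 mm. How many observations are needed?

n = 76

For a mean, the margin of error is E = z·σ/√n, so n = (zσ/E)².
At 98% confidence, z = 2.326.
n = (2.326 × 259 / 69.5)² = 75.14
Round up: n = 76.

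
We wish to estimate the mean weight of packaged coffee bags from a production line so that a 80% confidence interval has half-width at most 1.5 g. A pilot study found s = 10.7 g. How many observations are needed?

84

For a mean, the margin of error is E = z·σ/√n, so n = (zσ/E)².
At 80% confidence, z = 1.282.
n = (1.282 × 10.7 / 1.5)² = 83.63
Round up: n = 84.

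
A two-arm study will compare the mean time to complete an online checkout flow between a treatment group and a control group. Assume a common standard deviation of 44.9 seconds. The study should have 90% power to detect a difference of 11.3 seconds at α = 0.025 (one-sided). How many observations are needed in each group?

332 per group

For two equal groups, n per group = 2·((z_α + z_β)·σ/δ)².
z_α = 1.960; z_β = 1.282 (power 90%).
n = 2 × (3.242 × 44.9 / 11.3)² = 2 × 165.94 = 331.88
Round up: n = 332 per group.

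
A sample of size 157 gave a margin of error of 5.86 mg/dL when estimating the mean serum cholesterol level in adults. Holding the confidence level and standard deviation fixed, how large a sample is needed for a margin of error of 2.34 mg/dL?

Margin of error scales as 1/√n, so n₂ = n₁·(E₁/E₂)².
n₂ = 157 × (5.86/2.34)² = 157 × 6.271 = 984.55
Round up: n₂ = 985.

985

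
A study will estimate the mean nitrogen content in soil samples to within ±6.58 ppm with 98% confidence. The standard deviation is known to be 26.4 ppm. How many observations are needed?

n = 88

For a mean, the margin of error is E = z·σ/√n, so n = (zσ/E)².
At 98% confidence, z = 2.326.
n = (2.326 × 26.4 / 6.58)² = 87.09
Round up: n = 88.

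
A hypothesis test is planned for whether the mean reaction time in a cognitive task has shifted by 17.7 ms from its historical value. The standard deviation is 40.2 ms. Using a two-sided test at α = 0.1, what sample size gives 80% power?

32

For a one-sample z-test, n = ((z_{α/2} + z_β)·σ/δ)².
z_{α/2} = 1.645 (two-sided α = 0.1); z_β = 0.842 (power 80% → β = 0.2).
n = (2.487 × 40.2 / 17.7)² = 31.90
Round up: n = 32.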